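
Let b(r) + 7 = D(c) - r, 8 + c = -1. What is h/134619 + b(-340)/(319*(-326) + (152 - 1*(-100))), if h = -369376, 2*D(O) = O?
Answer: -76728054667/27931288596 ≈ -2.7470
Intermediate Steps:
c = -9 (c = -8 - 1 = -9)
D(O) = O/2
b(r) = -23/2 - r (b(r) = -7 + ((½)*(-9) - r) = -7 + (-9/2 - r) = -23/2 - r)
h/134619 + b(-340)/(319*(-326) + (152 - 1*(-100))) = -369376/134619 + (-23/2 - 1*(-340))/(319*(-326) + (152 - 1*(-100))) = -369376*1/134619 + (-23/2 + 340)/(-103994 + (152 + 100)) = -369376/134619 + 657/(2*(-103994 + 252)) = -369376/134619 + (657/2)/(-103742) = -369376/134619 + (657/2)*(-1/103742) = -369376/134619 - 657/207484 = -76728054667/27931288596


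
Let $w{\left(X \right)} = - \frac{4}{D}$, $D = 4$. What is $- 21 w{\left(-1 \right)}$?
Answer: $21$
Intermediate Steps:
$w{\left(X \right)} = -1$ ($w{\left(X \right)} = - \frac{4}{4} = \left(-4\right) \frac{1}{4} = -1$)
$- 21 w{\left(-1 \right)} = \left(-21\right) \left(-1\right) = 21$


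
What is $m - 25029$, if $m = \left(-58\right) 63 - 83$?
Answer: $-28766$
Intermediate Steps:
$m = -3737$ ($m = -3654 - 83 = -3737$)
$m - 25029 = -3737 - 25029 = -28766$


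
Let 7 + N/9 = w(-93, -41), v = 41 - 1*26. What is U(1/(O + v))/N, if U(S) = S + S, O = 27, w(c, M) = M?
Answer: -1/9072 ≈ -0.00011023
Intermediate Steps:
v = 15 (v = 41 - 26 = 15)
N = -432 (N = -63 + 9*(-41) = -63 - 369 = -432)
U(S) = 2*S
U(1/(O + v))/N = (2/(27 + 15))/(-432) = (2/42)*(-1/432) = (2*(1/42))*(-1/432) = (1/21)*(-1/432) = -1/9072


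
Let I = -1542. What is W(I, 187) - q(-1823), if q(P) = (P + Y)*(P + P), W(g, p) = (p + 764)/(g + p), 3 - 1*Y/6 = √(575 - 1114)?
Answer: -8917296601/1355 - 153132*I*√11 ≈ -6.581e+6 - 5.0788e+5*I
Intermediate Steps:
Y = 18 - 42*I*√11 (Y = 18 - 6*√(575 - 1114) = 18 - 42*I*√11 ≈ 18.0 - 139.3*I)
W(g, p) = (764 + p)/(g + p)
q(P) = 2*P*(18 + P - 42*I*√11) (q(P) = (P + (18 - 42*I*√11))*(P + P) = (18 + P - 42*I*√11)*(2*P) = 2*P*(18 + P - 42*I*√11))
W(I, 187) - q(-1823) = (764 + 187)/(-1542 + 187) - 2*(-1823)*(18 - 1823 - 42*I*√11) = 951/(-1355) - 2*(-1823)*(-1805 - 42*I*√11) = -1/1355*951 - (6581030 + 153132*I*√11) = -951/1355 + (-6581030 - 153132*I*√11) = -8917296601/1355 - 153132*I*√11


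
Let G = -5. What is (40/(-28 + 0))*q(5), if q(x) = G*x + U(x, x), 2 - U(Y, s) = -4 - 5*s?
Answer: -60/7 ≈ -8.5714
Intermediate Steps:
U(Y, s) = 6 + 5*s (U(Y, s) = 2 - (-4 - 5*s) = 2 + (4 + 5*s) = 6 + 5*s)
q(x) = 6 (q(x) = -5*x + (6 + 5*x) = 6)
(40/(-28 + 0))*q(5) = (40/(-28 + 0))*6 = (40/(-28))*6 = -1/28*40*6 = -10/7*6 = -60/7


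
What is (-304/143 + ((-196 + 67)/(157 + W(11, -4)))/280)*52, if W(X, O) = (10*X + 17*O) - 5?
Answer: -16531727/149380 ≈ -110.67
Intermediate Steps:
W(X, O) = -5 + 10*X + 17*O
(-304/143 + ((-196 + 67)/(157 + W(11, -4)))/280)*52 = (-304/143 + ((-196 + 67)/(157 + (-5 + 10*11 + 17*(-4))))/280)*52 = (-304*1/143 - 129/(157 + (-5 + 110 - 68))*(1/280))*52 = (-304/143 - 129/(157 + 37)*(1/280))*52 = (-304/143 - 129/194*(1/280))*52 = (-304/143 - 129*1/194*(1/280))*52 = (-304/143 - 129/194*1/280)*52 = (-304/143 - 129/54320)*52 = -16531727/7767760*52 = -16531727/149380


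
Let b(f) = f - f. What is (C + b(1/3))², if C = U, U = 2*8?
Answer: 256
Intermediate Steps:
b(f) = 0
U = 16
C = 16
(C + b(1/3))² = (16 + 0)² = 16² = 256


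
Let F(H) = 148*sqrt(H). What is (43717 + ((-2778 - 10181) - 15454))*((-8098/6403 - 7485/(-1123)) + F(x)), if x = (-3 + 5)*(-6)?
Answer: 594291064904/7190569 + 4529984*I*sqrt(3) ≈ 82649.0 + 7.8462e+6*I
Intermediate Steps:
x = -12 (x = 2*(-6) = -12)
(43717 + ((-2778 - 10181) - 15454))*((-8098/6403 - 7485/(-1123)) + F(x)) = (43717 + ((-2778 - 10181) - 15454))*((-8098/6403 - 7485/(-1123)) + 148*sqrt(-12)) = (43717 + (-12959 - 15454))*((-8098*1/6403 - 7485*(-1/1123)) + 148*(2*I*sqrt(3))) = (43717 - 28413)*((-8098/6403 + 7485/1123) + 296*I*sqrt(3)) = 15304*(38832401/7190569 + 296*I*sqrt(3)) = 594291064904/7190569 + 4529984*I*sqrt(3)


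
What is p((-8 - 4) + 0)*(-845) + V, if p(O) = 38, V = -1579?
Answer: -33689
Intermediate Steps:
p((-8 - 4) + 0)*(-845) + V = 38*(-845) - 1579 = -32110 - 1579 = -33689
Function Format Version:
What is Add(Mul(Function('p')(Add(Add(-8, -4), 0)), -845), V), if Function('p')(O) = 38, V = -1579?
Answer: -33689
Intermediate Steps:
Add(Mul(Function('p')(Add(Add(-8, -4), 0)), -845), V) = Add(Mul(38, -845), -1579) = Add(-32110, -1579) = -33689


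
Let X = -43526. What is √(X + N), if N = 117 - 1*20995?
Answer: 6*I*√1789 ≈ 253.78*I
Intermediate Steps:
N = -20878 (N = 117 - 20995 = -20878)
√(X + N) = √(-43526 - 20878) = √(-64404) = 6*I*√1789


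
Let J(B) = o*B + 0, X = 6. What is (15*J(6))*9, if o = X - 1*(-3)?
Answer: 7290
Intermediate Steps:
o = 9 (o = 6 - 1*(-3) = 6 + 3 = 9)
J(B) = 9*B (J(B) = 9*B + 0 = 9*B)
(15*J(6))*9 = (15*(9*6))*9 = (15*54)*9 = 810*9 = 7290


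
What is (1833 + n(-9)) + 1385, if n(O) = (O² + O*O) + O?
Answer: 3371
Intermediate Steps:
n(O) = O + 2*O² (n(O) = (O² + O²) + O = 2*O² + O = O + 2*O²)
(1833 + n(-9)) + 1385 = (1833 - 9*(1 + 2*(-9))) + 1385 = (1833 - 9*(1 - 18)) + 1385 = (1833 - 9*(-17)) + 1385 = (1833 + 153) + 1385 = 1986 + 1385 = 3371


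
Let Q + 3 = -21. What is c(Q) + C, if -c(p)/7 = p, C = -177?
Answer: -9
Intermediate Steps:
Q = -24 (Q = -3 - 21 = -24)
c(p) = -7*p
c(Q) + C = -7*(-24) - 177 = 168 - 177 = -9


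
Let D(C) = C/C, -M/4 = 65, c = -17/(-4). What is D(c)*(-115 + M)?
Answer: -375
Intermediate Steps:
c = 17/4 (c = -17*(-¼) = 17/4 ≈ 4.2500)
M = -260 (M = -4*65 = -260)
D(C) = 1
D(c)*(-115 + M) = 1*(-115 - 260) = 1*(-375) = -375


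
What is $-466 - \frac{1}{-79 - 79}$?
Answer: $- \frac{73627}{158} \approx -465.99$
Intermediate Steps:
$-466 - \frac{1}{-79 - 79} = -466 - \frac{1}{-158} = -466 - - \frac{1}{158} = -466 + \frac{1}{158} = - \frac{73627}{158}$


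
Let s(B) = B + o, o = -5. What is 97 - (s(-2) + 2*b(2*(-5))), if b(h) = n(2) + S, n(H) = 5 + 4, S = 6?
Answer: 74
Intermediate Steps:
s(B) = -5 + B (s(B) = B - 5 = -5 + B)
n(H) = 9
b(h) = 15 (b(h) = 9 + 6 = 15)
97 - (s(-2) + 2*b(2*(-5))) = 97 - ((-5 - 2) + 2*15) = 97 - (-7 + 30) = 97 - 1*23 = 97 - 23 = 74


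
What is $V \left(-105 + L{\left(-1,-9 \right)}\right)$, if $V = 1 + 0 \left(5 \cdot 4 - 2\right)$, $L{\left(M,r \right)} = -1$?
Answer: $-106$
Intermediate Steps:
$V = 1$ ($V = 1 + 0 \left(20 - 2\right) = 1 + 0 \cdot 18 = 1 + 0 = 1$)
$V \left(-105 + L{\left(-1,-9 \right)}\right) = 1 \left(-105 - 1\right) = 1 \left(-106\right) = -106$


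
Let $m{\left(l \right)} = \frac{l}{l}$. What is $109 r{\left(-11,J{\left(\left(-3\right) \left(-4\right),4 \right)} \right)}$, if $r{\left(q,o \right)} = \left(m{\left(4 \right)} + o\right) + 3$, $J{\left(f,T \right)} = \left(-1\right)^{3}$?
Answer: $327$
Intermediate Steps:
$J{\left(f,T \right)} = -1$
$m{\left(l \right)} = 1$
$r{\left(q,o \right)} = 4 + o$ ($r{\left(q,o \right)} = \left(1 + o\right) + 3 = 4 + o$)
$109 r{\left(-11,J{\left(\left(-3\right) \left(-4\right),4 \right)} \right)} = 109 \left(4 - 1\right) = 109 \cdot 3 = 327$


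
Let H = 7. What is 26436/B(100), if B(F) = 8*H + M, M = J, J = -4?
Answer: 6609/13 ≈ 508.38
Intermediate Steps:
M = -4
B(F) = 52 (B(F) = 8*7 - 4 = 56 - 4 = 52)
26436/B(100) = 26436/52 = 26436*(1/52) = 6609/13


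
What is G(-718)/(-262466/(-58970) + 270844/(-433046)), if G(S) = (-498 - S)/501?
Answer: 1404519744100/12235444639689 ≈ 0.11479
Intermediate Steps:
G(S) = -166/167 - S/501 (G(S) = (-498 - S)*(1/501) = -166/167 - S/501)
G(-718)/(-262466/(-58970) + 270844/(-433046)) = (-166/167 - 1/501*(-718))/(-262466/(-58970) + 270844/(-433046)) = (-166/167 + 718/501)/(-262466*(-1/58970) + 270844*(-1/433046)) = 220/(501*(131233/29485 - 135422/216523)) = 220/(501*(24422045189/6384180655)) = (220/501)*(6384180655/24422045189) = 1404519744100/12235444639689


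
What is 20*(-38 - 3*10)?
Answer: -1360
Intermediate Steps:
20*(-38 - 3*10) = 20*(-38 - 30) = 20*(-68) = -1360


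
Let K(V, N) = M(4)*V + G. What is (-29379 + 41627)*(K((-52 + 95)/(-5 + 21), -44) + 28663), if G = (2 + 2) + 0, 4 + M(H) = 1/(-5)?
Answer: 3509751667/10 ≈ 3.5097e+8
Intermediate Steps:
M(H) = -21/5 (M(H) = -4 + 1/(-5) = -4 - ⅕ = -21/5)
G = 4 (G = 4 + 0 = 4)
K(V, N) = 4 - 21*V/5 (K(V, N) = -21*V/5 + 4 = 4 - 21*V/5)
(-29379 + 41627)*(K((-52 + 95)/(-5 + 21), -44) + 28663) = (-29379 + 41627)*((4 - 21*(-52 + 95)/(5*(-5 + 21))) + 28663) = 12248*((4 - 903/(5*16)) + 28663) = 12248*((4 - 21/5*43/16) + 28663) = 12248*((4 - 903/80) + 28663) = 12248*(-583/80 + 28663) = 12248*(2292457/80) = 3509751667/10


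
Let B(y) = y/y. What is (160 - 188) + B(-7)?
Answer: -27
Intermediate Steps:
B(y) = 1
(160 - 188) + B(-7) = (160 - 188) + 1 = -28 + 1 = -27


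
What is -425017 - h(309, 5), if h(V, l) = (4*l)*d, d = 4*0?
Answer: -425017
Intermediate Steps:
d = 0
h(V, l) = 0 (h(V, l) = (4*l)*0 = 0)
-425017 - h(309, 5) = -425017 - 1*0 = -425017 + 0 = -425017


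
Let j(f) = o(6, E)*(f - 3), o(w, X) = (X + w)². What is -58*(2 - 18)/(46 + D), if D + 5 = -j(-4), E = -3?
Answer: 116/13 ≈ 8.9231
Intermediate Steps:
j(f) = -27 + 9*f (j(f) = (-3 + 6)²*(f - 3) = 3²*(-3 + f) = 9*(-3 + f) = -27 + 9*f)
D = 58 (D = -5 - (-27 + 9*(-4)) = -5 - (-27 - 36) = -5 - 1*(-63) = -5 + 63 = 58)
-58*(2 - 18)/(46 + D) = -58*(2 - 18)/(46 + 58) = -(-928)/104 = -58*(-2/13) = 116/13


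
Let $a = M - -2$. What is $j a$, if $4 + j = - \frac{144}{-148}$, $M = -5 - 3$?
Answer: $\frac{672}{37} \approx 18.162$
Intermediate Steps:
$M = -8$
$a = -6$ ($a = -8 - -2 = -8 + 2 = -6$)
$j = - \frac{112}{37}$ ($j = -4 - \frac{144}{-148} = -4 - - \frac{36}{37} = -4 + \frac{36}{37} = - \frac{112}{37} \approx -3.027$)
$j a = \left(- \frac{112}{37}\right) \left(-6\right) = \frac{672}{37}$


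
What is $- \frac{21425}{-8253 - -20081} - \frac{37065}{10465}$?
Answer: $- \frac{18931927}{3536572} \approx -5.3532$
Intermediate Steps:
$- \frac{21425}{-8253 - -20081} - \frac{37065}{10465} = - \frac{21425}{-8253 + 20081} - \frac{1059}{299} = - \frac{21425}{11828} - \frac{1059}{299} = - \frac{18931927}{3536572}$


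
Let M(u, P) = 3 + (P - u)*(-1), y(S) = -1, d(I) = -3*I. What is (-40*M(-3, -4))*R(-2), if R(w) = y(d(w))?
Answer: 160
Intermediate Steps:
R(w) = -1
M(u, P) = 3 + u - P (M(u, P) = 3 + (u - P) = 3 + u - P)
(-40*M(-3, -4))*R(-2) = -40*(3 - 3 - 1*(-4))*(-1) = -40*(3 - 3 + 4)*(-1) = -40*4*(-1) = -160*(-1) = 160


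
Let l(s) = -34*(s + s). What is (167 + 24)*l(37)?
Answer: -480556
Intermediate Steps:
l(s) = -68*s
(167 + 24)*l(37) = (167 + 24)*(-68*37) = 191*(-2516) = -480556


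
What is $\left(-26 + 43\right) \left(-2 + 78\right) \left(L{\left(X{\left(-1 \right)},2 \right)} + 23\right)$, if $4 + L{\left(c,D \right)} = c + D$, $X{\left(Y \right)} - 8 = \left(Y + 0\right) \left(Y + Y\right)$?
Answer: $40052$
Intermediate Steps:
$X{\left(Y \right)} = 8 + 2 Y^{2}$ ($X{\left(Y \right)} = 8 + \left(Y + 0\right) \left(Y + Y\right) = 8 + Y 2 Y = 8 + 2 Y^{2}$)
$L{\left(c,D \right)} = -4 + D + c$ ($L{\left(c,D \right)} = -4 + \left(c + D\right) = -4 + \left(D + c\right) = -4 + D + c$)
$\left(-26 + 43\right) \left(-2 + 78\right) \left(L{\left(X{\left(-1 \right)},2 \right)} + 23\right) = \left(-26 + 43\right) \left(-2 + 78\right) \left(\left(-4 + 2 + \left(8 + 2 \left(-1\right)^{2}\right)\right) + 23\right) = 17 \cdot 76 \left(\left(-4 + 2 + \left(8 + 2 \cdot 1\right)\right) + 23\right) = 1292 \left(\left(-4 + 2 + \left(8 + 2\right)\right) + 23\right) = 1292 \left(\left(-4 + 2 + 10\right) + 23\right) = 1292 \left(8 + 23\right) = 1292 \cdot 31 = 40052$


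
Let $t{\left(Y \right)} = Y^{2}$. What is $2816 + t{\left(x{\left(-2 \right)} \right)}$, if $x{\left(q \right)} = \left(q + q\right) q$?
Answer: $2880$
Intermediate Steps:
$x{\left(q \right)} = 2 q^{2}$ ($x{\left(q \right)} = 2 q q = 2 q^{2}$)
$2816 + t{\left(x{\left(-2 \right)} \right)} = 2816 + \left(2 \left(-2\right)^{2}\right)^{2} = 2816 + \left(2 \cdot 4\right)^{2} = 2816 + 8^{2} = 2816 + 64 = 2880$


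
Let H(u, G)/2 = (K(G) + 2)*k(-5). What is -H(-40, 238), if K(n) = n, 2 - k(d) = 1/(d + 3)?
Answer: -1200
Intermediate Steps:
k(d) = 2 - 1/(3 + d) (k(d) = 2 - 1/(d + 3) = 2 - 1/(3 + d))
H(u, G) = 10 + 5*G (H(u, G) = 2*((G + 2)*((5 + 2*(-5))/(3 - 5))) = 2*((2 + G)*((5 - 10)/(-2))) = 2*((2 + G)*(-1/2*(-5))) = 2*((2 + G)*(5/2)) = 2*(5 + 5*G/2) = 10 + 5*G)
-H(-40, 238) = -(10 + 5*238) = -(10 + 1190) = -1*1200 = -1200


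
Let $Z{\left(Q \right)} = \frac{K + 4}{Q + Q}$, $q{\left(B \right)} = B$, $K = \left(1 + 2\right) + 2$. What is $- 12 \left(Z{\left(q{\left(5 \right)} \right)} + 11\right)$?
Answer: $- \frac{714}{5} \approx -142.8$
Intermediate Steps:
$K = 5$ ($K = 3 + 2 = 5$)
$Z{\left(Q \right)} = \frac{9}{2 Q}$ ($Z{\left(Q \right)} = \frac{5 + 4}{Q + Q} = \frac{9}{2 Q}$)
$- 12 \left(Z{\left(q{\left(5 \right)} \right)} + 11\right) = - 12 \left(\frac{9}{2 \cdot 5} + 11\right) = - 12 \left(\frac{9}{2} \cdot \frac{1}{5} + 11\right) = - 12 \left(\frac{9}{10} + 11\right) = \left(-12\right) \frac{119}{10} = - \frac{714}{5}$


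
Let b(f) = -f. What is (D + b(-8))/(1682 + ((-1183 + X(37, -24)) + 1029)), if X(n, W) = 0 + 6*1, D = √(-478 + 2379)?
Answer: 4/767 + √1901/1534 ≈ 0.033638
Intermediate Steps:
D = √1901 ≈ 43.600
X(n, W) = 6 (X(n, W) = 0 + 6 = 6)
(D + b(-8))/(1682 + ((-1183 + X(37, -24)) + 1029)) = (√1901 - 1*(-8))/(1682 + ((-1183 + 6) + 1029)) = (√1901 + 8)/(1682 + (-1177 + 1029)) = (8 + √1901)/(1682 - 148) = (8 + √1901)/1534 = (8 + √1901)*(1/1534) = 4/767 + √1901/1534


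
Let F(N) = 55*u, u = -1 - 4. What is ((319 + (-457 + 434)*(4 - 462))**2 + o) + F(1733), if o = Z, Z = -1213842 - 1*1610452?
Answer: 114963040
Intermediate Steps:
u = -5
F(N) = -275 (F(N) = 55*(-5) = -275)
Z = -2824294 (Z = -1213842 - 1610452 = -2824294)
o = -2824294
((319 + (-457 + 434)*(4 - 462))**2 + o) + F(1733) = ((319 + (-457 + 434)*(4 - 462))**2 - 2824294) - 275 = ((319 - 23*(-458))**2 - 2824294) - 275 = ((319 + 10534)**2 - 2824294) - 275 = (10853**2 - 2824294) - 275 = (117787609 - 2824294) - 275 = 114963315 - 275 = 114963040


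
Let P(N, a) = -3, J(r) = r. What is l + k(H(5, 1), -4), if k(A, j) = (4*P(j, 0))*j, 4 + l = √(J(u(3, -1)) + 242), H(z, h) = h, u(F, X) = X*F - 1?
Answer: 44 + √238 ≈ 59.427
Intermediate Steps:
u(F, X) = -1 + F*X (u(F, X) = F*X - 1 = -1 + F*X)
l = -4 + √238 (l = -4 + √((-1 + 3*(-1)) + 242) = -4 + √((-1 - 3) + 242) = -4 + √(-4 + 242) = -4 + √238 ≈ 11.427)
k(A, j) = -12*j (k(A, j) = (4*(-3))*j = -12*j)
l + k(H(5, 1), -4) = (-4 + √238) - 12*(-4) = (-4 + √238) + 48 = 44 + √238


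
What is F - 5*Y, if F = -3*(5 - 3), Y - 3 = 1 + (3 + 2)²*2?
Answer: -276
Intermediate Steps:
Y = 54 (Y = 3 + (1 + (3 + 2)²*2) = 3 + (1 + 5²*2) = 3 + (1 + 25*2) = 3 + (1 + 50) = 3 + 51 = 54)
F = -6 (F = -3*2 = -6)
F - 5*Y = -6 - 5*54 = -6 - 270 = -276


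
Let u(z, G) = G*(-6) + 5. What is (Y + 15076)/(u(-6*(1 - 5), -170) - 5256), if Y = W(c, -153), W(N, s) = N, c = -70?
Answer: -15006/4231 ≈ -3.5467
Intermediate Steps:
u(z, G) = 5 - 6*G (u(z, G) = -6*G + 5 = 5 - 6*G)
Y = -70
(Y + 15076)/(u(-6*(1 - 5), -170) - 5256) = (-70 + 15076)/((5 - 6*(-170)) - 5256) = 15006/((5 + 1020) - 5256) = 15006/(1025 - 5256) = 15006/(-4231) = 15006*(-1/4231) = -15006/4231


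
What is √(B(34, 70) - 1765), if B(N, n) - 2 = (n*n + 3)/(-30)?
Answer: I*√1733790/30 ≈ 43.891*I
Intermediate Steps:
B(N, n) = 19/10 - n²/30 (B(N, n) = 2 + (n*n + 3)/(-30) = 2 + (n² + 3)*(-1/30) = 2 + (3 + n²)*(-1/30) = 2 + (-⅒ - n²/30) = 19/10 - n²/30)
√(B(34, 70) - 1765) = √((19/10 - 1/30*70²) - 1765) = √((19/10 - 1/30*4900) - 1765) = √((19/10 - 490/3) - 1765) = √(-4843/30 - 1765) = √(-57793/30) = I*√1733790/30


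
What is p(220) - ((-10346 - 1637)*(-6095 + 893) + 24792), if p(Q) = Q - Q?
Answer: -62360358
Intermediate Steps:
p(Q) = 0
p(220) - ((-10346 - 1637)*(-6095 + 893) + 24792) = 0 - ((-10346 - 1637)*(-6095 + 893) + 24792) = 0 - (-11983*(-5202) + 24792) = 0 - (62335566 + 24792) = 0 - 1*62360358 = 0 - 62360358 = -62360358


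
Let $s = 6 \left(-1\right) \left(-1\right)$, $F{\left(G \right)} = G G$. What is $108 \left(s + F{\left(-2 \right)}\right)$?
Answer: $1080$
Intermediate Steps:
$F{\left(G \right)} = G^{2}$
$s = 6$ ($s = \left(-6\right) \left(-1\right) = 6$)
$108 \left(s + F{\left(-2 \right)}\right) = 108 \left(6 + \left(-2\right)^{2}\right) = 108 \left(6 + 4\right) = 108 \cdot 10 = 1080$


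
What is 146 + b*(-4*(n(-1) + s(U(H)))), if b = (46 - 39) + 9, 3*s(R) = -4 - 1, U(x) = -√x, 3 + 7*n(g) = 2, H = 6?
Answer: 5498/21 ≈ 261.81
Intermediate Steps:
n(g) = -⅐ (n(g) = -3/7 + (⅐)*2 = -3/7 + 2/7 = -⅐)
s(R) = -5/3 (s(R) = (-4 - 1)/3 = (⅓)*(-5) = -5/3)
b = 16 (b = 7 + 9 = 16)
146 + b*(-4*(n(-1) + s(U(H)))) = 146 + 16*(-4*(-⅐ - 5/3)) = 146 + 16*(-4*(-38/21)) = 146 + 16*(152/21) = 146 + 2432/21 = 5498/21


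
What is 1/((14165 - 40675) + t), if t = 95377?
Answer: 1/68867 ≈ 1.4521e-5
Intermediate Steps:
1/((14165 - 40675) + t) = 1/((14165 - 40675) + 95377) = 1/(-26510 + 95377) = 1/68867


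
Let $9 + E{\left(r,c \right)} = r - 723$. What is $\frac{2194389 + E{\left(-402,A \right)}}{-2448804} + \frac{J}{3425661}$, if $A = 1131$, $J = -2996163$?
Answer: $- \frac{550013483541}{310695272572} \approx -1.7703$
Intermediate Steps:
$E{\left(r,c \right)} = -732 + r$ ($E{\left(r,c \right)} = -9 + \left(r - 723\right) = -9 + \left(-723 + r\right) = -732 + r$)
$\frac{2194389 + E{\left(-402,A \right)}}{-2448804} + \frac{J}{3425661} = \frac{2194389 - 1134}{-2448804} - \frac{2996163}{3425661} = \left(2194389 - 1134\right) \left(- \frac{1}{2448804}\right) - \frac{332907}{380629} = 2193255 \left(- \frac{1}{2448804}\right) - \frac{332907}{380629} = - \frac{731085}{816268} - \frac{332907}{380629} = - \frac{550013483541}{310695272572}$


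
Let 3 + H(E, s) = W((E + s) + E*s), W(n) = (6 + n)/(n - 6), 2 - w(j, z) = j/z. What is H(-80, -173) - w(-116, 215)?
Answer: -4417492/973305 ≈ -4.5387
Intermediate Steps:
w(j, z) = 2 - j/z
W(n) = (6 + n)/(-6 + n)
H(E, s) = -3 + (6 + E + s + E*s)/(-6 + E + s + E*s) (H(E, s) = -3 + (6 + ((E + s) + E*s))/(-6 + ((E + s) + E*s)) = -3 + (6 + (E + s + E*s))/(-6 + (E + s + E*s)) = -3 + (6 + E + s + E*s)/(-6 + E + s + E*s))
H(-80, -173) - w(-116, 215) = 2*(12 - 1*(-80) - 1*(-173) - 1*(-80)*(-173))/(-6 - 80 - 173 - 80*(-173)) - (2 - 1*(-116)/215) = 2*(12 + 80 + 173 - 13840)/(-6 - 80 - 173 + 13840) - (2 - 1*(-116)*1/215) = 2*(-13575)/13581 - (2 + 116/215) = 2*(1/13581)*(-13575) - 1*546/215 = -9050/4527 - 546/215 = -4417492/973305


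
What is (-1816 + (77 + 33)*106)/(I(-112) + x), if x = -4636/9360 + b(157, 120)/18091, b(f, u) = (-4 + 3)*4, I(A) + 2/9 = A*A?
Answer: 416725461360/530994015211 ≈ 0.78480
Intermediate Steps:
I(A) = -2/9 + A**2 (I(A) = -2/9 + A*A = -2/9 + A**2)
b(f, u) = -4 (b(f, u) = -1*4 = -4)
x = -20976829/42332940 (x = -4636/9360 - 4/18091 = -4636*1/9360 - 4*1/18091 = -1159/2340 - 4/18091 = -20976829/42332940 ≈ -0.49552)
(-1816 + (77 + 33)*106)/(I(-112) + x) = (-1816 + (77 + 33)*106)/((-2/9 + (-112)**2) - 20976829/42332940) = (-1816 + 110*106)/((-2/9 + 12544) - 20976829/42332940) = (-1816 + 11660)/(112894/9 - 20976829/42332940) = 9844/(530994015211/42332940) = 9844*(42332940/530994015211) = 416725461360/530994015211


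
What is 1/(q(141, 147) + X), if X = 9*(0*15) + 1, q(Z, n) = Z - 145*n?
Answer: -1/21173 ≈ -4.7230e-5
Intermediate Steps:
X = 1 (X = 9*0 + 1 = 0 + 1 = 1)
1/(q(141, 147) + X) = 1/((141 - 145*147) + 1) = 1/((141 - 21315) + 1) = 1/(-21174 + 1) = 1/(-21173) = -1/21173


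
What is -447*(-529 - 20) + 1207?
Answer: 246610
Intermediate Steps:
-447*(-529 - 20) + 1207 = -447*(-549) + 1207 = 245403 + 1207 = 246610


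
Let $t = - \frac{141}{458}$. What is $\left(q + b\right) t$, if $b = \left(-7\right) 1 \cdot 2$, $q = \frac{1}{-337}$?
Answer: $\frac{665379}{154346} \approx 4.311$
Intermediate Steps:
$q = - \frac{1}{337} \approx -0.0029674$
$t = - \frac{141}{458}$ ($t = \left(-141\right) \frac{1}{458} = - \frac{141}{458} \approx -0.30786$)
$b = -14$ ($b = \left(-7\right) 2 = -14$)
$\left(q + b\right) t = \left(- \frac{1}{337} - 14\right) \left(- \frac{141}{458}\right) = \left(- \frac{4719}{337}\right) \left(- \frac{141}{458}\right) = \frac{665379}{154346}$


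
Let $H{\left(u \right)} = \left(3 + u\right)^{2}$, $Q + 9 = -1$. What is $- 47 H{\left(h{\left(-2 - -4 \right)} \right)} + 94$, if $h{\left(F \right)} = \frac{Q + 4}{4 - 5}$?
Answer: $-3713$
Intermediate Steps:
$Q = -10$ ($Q = -9 - 1 = -10$)
$h{\left(F \right)} = 6$ ($h{\left(F \right)} = \frac{-10 + 4}{4 - 5} = - \frac{6}{-1} = \left(-6\right) \left(-1\right) = 6$)
$- 47 H{\left(h{\left(-2 - -4 \right)} \right)} + 94 = - 47 \left(3 + 6\right)^{2} + 94 = - 47 \cdot 9^{2} + 94 = \left(-47\right) 81 + 94 = -3807 + 94 = -3713$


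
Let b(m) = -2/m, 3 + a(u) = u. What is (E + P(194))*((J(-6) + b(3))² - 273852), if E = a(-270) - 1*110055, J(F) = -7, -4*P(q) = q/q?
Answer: 1087456574507/36 ≈ 3.0207e+10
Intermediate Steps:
a(u) = -3 + u
P(q) = -¼ (P(q) = -q/(4*q) = -¼*1 = -¼)
E = -110328 (E = (-3 - 270) - 1*110055 = -273 - 110055 = -110328)
(E + P(194))*((J(-6) + b(3))² - 273852) = (-110328 - ¼)*((-7 - 2/3)² - 273852) = -441313*((-7 - 2*⅓)² - 273852)/4 = -441313*((-7 - ⅔)² - 273852)/4 = -441313*((-23/3)² - 273852)/4 = -441313*(529/9 - 273852)/4 = -441313/4*(-2464139/9) = 1087456574507/36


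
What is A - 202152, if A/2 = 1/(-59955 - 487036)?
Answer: -110575324634/546991 ≈ -2.0215e+5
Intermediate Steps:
A = -2/546991 (A = 2/(-59955 - 487036) = 2/(-546991) = 2*(-1/546991) = -2/546991 ≈ -3.6564e-6)
A - 202152 = -2/546991 - 202152 = -110575324634/546991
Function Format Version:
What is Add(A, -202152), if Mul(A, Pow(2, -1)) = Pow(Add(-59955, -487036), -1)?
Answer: Rational(-110575324634, 546991) ≈ -2.0215e+5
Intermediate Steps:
A = Rational(-2, 546991) (A = Mul(2, Pow(Add(-59955, -487036), -1)) = Mul(2, Pow(-546991, -1)) = Mul(2, Rational(-1, 546991)) = Rational(-2, 546991) ≈ -3.6564e-6)
Add(A, -202152) = Add(Rational(-2, 546991), -202152) = Rational(-110575324634, 546991)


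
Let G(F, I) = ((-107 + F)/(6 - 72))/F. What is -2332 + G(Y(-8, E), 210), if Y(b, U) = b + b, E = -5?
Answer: -820905/352 ≈ -2332.1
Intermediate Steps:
Y(b, U) = 2*b
G(F, I) = (107/66 - F/66)/F (G(F, I) = ((-107 + F)/(-66))/F = ((-107 + F)*(-1/66))/F = (107/66 - F/66)/F)
-2332 + G(Y(-8, E), 210) = -2332 + (107 - 2*(-8))/(66*((2*(-8)))) = -2332 + (1/66)*(107 - 1*(-16))/(-16) = -2332 + (1/66)*(-1/16)*(107 + 16) = -2332 + (1/66)*(-1/16)*123 = -2332 - 41/352 = -820905/352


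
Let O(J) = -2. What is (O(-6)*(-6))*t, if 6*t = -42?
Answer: -84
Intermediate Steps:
t = -7 (t = (1/6)*(-42) = -7)
(O(-6)*(-6))*t = -2*(-6)*(-7) = 12*(-7) = -84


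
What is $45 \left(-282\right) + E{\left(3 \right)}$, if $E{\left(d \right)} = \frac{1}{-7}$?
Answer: $- \frac{88831}{7} \approx -12690.0$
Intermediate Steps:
$E{\left(d \right)} = - \frac{1}{7}$
$45 \left(-282\right) + E{\left(3 \right)} = 45 \left(-282\right) - \frac{1}{7} = -12690 - \frac{1}{7} = - \frac{88831}{7}$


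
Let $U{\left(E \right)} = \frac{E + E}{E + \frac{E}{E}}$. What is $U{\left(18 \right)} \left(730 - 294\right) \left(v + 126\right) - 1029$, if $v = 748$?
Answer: $720987$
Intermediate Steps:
$U{\left(E \right)} = \frac{2 E}{1 + E}$ ($U{\left(E \right)} = \frac{2 E}{E + 1} = \frac{2 E}{1 + E}$)
$U{\left(18 \right)} \left(730 - 294\right) \left(v + 126\right) - 1029 = 2 \cdot 18 \frac{1}{1 + 18} \left(730 - 294\right) \left(748 + 126\right) - 1029 = 2 \cdot 18 \cdot \frac{1}{19} \cdot 436 \cdot 874 - 1029 = 2 \cdot 18 \cdot \frac{1}{19} \cdot 381064 - 1029 = \frac{36}{19} \cdot 381064 - 1029 = 722016 - 1029 = 720987$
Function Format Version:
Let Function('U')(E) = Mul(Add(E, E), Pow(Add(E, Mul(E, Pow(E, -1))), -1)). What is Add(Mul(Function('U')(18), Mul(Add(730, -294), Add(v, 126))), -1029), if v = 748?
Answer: 720987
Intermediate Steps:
Function('U')(E) = Mul(2, E, Pow(Add(1, E), -1)) (Function('U')(E) = Mul(Mul(2, E), Pow(Add(E, 1), -1)) = Mul(Mul(2, E), Pow(Add(1, E), -1)) = Mul(2, E, Pow(Add(1, E), -1)))
Add(Mul(Function('U')(18), Mul(Add(730, -294), Add(v, 126))), -1029) = Add(Mul(Mul(2, 18, Pow(Add(1, 18), -1)), Mul(Add(730, -294), Add(748, 126))), -1029) = Add(Mul(Mul(2, 18, Pow(19, -1)), Mul(436, 874)), -1029) = Add(Mul(Mul(2, 18, Rational(1, 19)), 381064), -1029) = Add(Mul(Rational(36, 19), 381064), -1029) = Add(722016, -1029) = 720987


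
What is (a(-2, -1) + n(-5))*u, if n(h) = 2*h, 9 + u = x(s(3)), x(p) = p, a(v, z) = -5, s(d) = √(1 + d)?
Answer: 105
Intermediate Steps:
u = -7 (u = -9 + √(1 + 3) = -9 + √4 = -9 + 2 = -7)
(a(-2, -1) + n(-5))*u = (-5 + 2*(-5))*(-7) = (-5 - 10)*(-7) = -15*(-7) = 105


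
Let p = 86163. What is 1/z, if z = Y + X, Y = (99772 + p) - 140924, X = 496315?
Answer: 1/541326 ≈ 1.8473e-6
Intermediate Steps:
Y = 45011 (Y = (99772 + 86163) - 140924 = 185935 - 140924 = 45011)
z = 541326 (z = 45011 + 496315 = 541326)
1/z = 1/541326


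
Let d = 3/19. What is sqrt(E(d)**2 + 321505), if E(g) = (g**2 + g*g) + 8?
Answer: sqrt(41907297941)/361 ≈ 567.07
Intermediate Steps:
d = 3/19 (d = 3*(1/19) = 3/19 ≈ 0.15789)
E(g) = 8 + 2*g**2 (E(g) = (g**2 + g**2) + 8 = 2*g**2 + 8 = 8 + 2*g**2)
sqrt(E(d)**2 + 321505) = sqrt((8 + 2*(3/19)**2)**2 + 321505) = sqrt((8 + 2*(9/361))**2 + 321505) = sqrt((8 + 18/361)**2 + 321505) = sqrt((2906/361)**2 + 321505) = sqrt(8444836/130321 + 321505) = sqrt(41907297941/130321) = sqrt(41907297941)/361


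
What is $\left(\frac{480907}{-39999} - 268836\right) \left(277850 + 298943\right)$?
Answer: $- \frac{6202631238988303}{39999} \approx -1.5507 \cdot 10^{11}$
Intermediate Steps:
$\left(\frac{480907}{-39999} - 268836\right) \left(277850 + 298943\right) = \left(480907 \left(- \frac{1}{39999}\right) - 268836\right) 576793 = \left(- \frac{480907}{39999} - 268836\right) 576793 = \left(- \frac{10753652071}{39999}\right) 576793 = - \frac{6202631238988303}{39999}$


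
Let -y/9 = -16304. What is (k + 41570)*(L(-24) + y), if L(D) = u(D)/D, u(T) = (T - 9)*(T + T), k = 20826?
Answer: 9151621320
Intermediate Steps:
u(T) = 2*T*(-9 + T) (u(T) = (-9 + T)*(2*T) = 2*T*(-9 + T))
y = 146736 (y = -9*(-16304) = 146736)
L(D) = -18 + 2*D (L(D) = (2*D*(-9 + D))/D = -18 + 2*D)
(k + 41570)*(L(-24) + y) = (20826 + 41570)*((-18 + 2*(-24)) + 146736) = 62396*((-18 - 48) + 146736) = 62396*(-66 + 146736) = 62396*146670 = 9151621320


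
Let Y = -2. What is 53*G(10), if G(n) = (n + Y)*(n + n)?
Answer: 8480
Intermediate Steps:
G(n) = 2*n*(-2 + n) (G(n) = (n - 2)*(n + n) = (-2 + n)*(2*n) = 2*n*(-2 + n))
53*G(10) = 53*(2*10*(-2 + 10)) = 53*(2*10*8) = 53*160 = 8480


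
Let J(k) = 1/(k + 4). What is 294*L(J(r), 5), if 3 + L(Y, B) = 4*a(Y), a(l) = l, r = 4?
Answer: -735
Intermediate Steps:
J(k) = 1/(4 + k)
L(Y, B) = -3 + 4*Y
294*L(J(r), 5) = 294*(-3 + 4/(4 + 4)) = 294*(-3 + 4/8) = 294*(-3 + 4*(1/8)) = 294*(-3 + 1/2) = 294*(-5/2) = -735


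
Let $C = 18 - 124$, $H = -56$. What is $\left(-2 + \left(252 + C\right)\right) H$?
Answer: $-8064$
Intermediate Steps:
$C = -106$ ($C = 18 - 124 = -106$)
$\left(-2 + \left(252 + C\right)\right) H = \left(-2 + \left(252 - 106\right)\right) \left(-56\right) = \left(-2 + 146\right) \left(-56\right) = 144 \left(-56\right) = -8064$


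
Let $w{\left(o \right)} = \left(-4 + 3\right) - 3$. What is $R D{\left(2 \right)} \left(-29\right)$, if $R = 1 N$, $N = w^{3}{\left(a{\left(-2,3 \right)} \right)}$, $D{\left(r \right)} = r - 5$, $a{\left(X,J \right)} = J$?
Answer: $-5568$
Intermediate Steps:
$D{\left(r \right)} = -5 + r$
$w{\left(o \right)} = -4$ ($w{\left(o \right)} = -1 - 3 = -4$)
$N = -64$ ($N = \left(-4\right)^{3} = -64$)
$R = -64$ ($R = 1 \left(-64\right) = -64$)
$R D{\left(2 \right)} \left(-29\right) = - 64 \left(-5 + 2\right) \left(-29\right) = \left(-64\right) \left(-3\right) \left(-29\right) = 192 \left(-29\right) = -5568$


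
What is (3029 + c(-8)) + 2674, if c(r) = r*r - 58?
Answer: 5709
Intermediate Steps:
c(r) = -58 + r**2 (c(r) = r**2 - 58 = -58 + r**2)
(3029 + c(-8)) + 2674 = (3029 + (-58 + (-8)**2)) + 2674 = (3029 + (-58 + 64)) + 2674 = (3029 + 6) + 2674 = 3035 + 2674 = 5709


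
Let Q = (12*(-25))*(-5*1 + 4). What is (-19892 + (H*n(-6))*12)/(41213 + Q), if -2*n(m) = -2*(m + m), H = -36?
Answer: -14708/41513 ≈ -0.35430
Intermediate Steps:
n(m) = 2*m (n(m) = -(-1)*(m + m) = -(-1)*2*m = -(-2)*m = 2*m)
Q = 300 (Q = -300*(-5 + 4) = -300*(-1) = 300)
(-19892 + (H*n(-6))*12)/(41213 + Q) = (-19892 - 72*(-6)*12)/(41213 + 300) = (-19892 - 36*(-12)*12)/41513 = (-19892 + 432*12)*(1/41513) = (-19892 + 5184)*(1/41513) = -14708*1/41513 = -14708/41513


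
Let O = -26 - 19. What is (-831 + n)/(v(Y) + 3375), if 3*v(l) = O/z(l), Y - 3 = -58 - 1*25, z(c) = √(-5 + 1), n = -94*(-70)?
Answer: 344940/202501 - 11498*I/3037515 ≈ 1.7034 - 0.0037853*I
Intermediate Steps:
n = 6580
z(c) = 2*I (z(c) = √(-4) = 2*I)
Y = -80 (Y = 3 + (-58 - 1*25) = 3 + (-58 - 25) = 3 - 83 = -80)
O = -45
v(l) = 15*I/2 (v(l) = (-45*(-I/2))/3 = (-(-45)*I/2)/3 = (45*I/2)/3 = 15*I/2)
(-831 + n)/(v(Y) + 3375) = (-831 + 6580)/(15*I/2 + 3375) = 5749/(3375 + 15*I/2) = 5749*(4*(3375 - 15*I/2)/45562725) = 22996*(3375 - 15*I/2)/45562725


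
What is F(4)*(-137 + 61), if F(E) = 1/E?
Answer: -19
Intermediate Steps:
F(4)*(-137 + 61) = (-137 + 61)/4 = (¼)*(-76) = -19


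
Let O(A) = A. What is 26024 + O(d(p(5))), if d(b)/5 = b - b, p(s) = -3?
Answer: 26024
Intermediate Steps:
d(b) = 0 (d(b) = 5*(b - b) = 5*0 = 0)
26024 + O(d(p(5))) = 26024 + 0 = 26024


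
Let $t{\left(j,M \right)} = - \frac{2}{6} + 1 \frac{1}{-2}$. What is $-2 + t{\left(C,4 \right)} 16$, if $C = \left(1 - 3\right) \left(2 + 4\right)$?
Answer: $- \frac{46}{3} \approx -15.333$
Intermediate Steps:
$C = -12$ ($C = \left(-2\right) 6 = -12$)
$t{\left(j,M \right)} = - \frac{5}{6}$ ($t{\left(j,M \right)} = \left(-2\right) \frac{1}{6} + 1 \left(- \frac{1}{2}\right) = - \frac{1}{3} - \frac{1}{2} = - \frac{5}{6}$)
$-2 + t{\left(C,4 \right)} 16 = -2 - \frac{40}{3} = - \frac{46}{3}$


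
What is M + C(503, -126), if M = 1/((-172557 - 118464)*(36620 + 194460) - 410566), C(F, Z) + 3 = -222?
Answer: -15131147230351/67249543246 ≈ -225.00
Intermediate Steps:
C(F, Z) = -225 (C(F, Z) = -3 - 222 = -225)
M = -1/67249543246 (M = 1/(-291021*231080 - 410566) = 1/(-67249132680 - 410566) = 1/(-67249543246) = -1/67249543246 ≈ -1.4870e-11)
M + C(503, -126) = -1/67249543246 - 225 = -15131147230351/67249543246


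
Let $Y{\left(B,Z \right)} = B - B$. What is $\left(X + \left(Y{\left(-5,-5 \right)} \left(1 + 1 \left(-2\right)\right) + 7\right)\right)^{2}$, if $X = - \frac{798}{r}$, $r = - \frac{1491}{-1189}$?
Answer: $\frac{1996749225}{5041} \approx 3.961 \cdot 10^{5}$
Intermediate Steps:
$r = \frac{1491}{1189}$ ($r = \left(-1491\right) \left(- \frac{1}{1189}\right) = \frac{1491}{1189} \approx 1.254$)
$Y{\left(B,Z \right)} = 0$
$X = - \frac{45182}{71}$ ($X = - \frac{798}{\frac{1491}{1189}} = \left(-798\right) \frac{1189}{1491} = - \frac{45182}{71} \approx -636.37$)
$\left(X + \left(Y{\left(-5,-5 \right)} \left(1 + 1 \left(-2\right)\right) + 7\right)\right)^{2} = \left(- \frac{45182}{71} + \left(0 \left(1 + 1 \left(-2\right)\right) + 7\right)\right)^{2} = \left(- \frac{45182}{71} + \left(0 \left(1 - 2\right) + 7\right)\right)^{2} = \left(- \frac{45182}{71} + \left(0 \left(-1\right) + 7\right)\right)^{2} = \left(- \frac{45182}{71} + \left(0 + 7\right)\right)^{2} = \left(- \frac{45182}{71} + 7\right)^{2} = \left(- \frac{44685}{71}\right)^{2} = \frac{1996749225}{5041}$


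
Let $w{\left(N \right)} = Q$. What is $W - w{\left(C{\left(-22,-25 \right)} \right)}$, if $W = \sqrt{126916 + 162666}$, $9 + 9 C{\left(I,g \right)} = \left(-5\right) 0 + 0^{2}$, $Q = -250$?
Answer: $250 + \sqrt{289582} \approx 788.13$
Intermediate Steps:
$C{\left(I,g \right)} = -1$ ($C{\left(I,g \right)} = -1 + \frac{\left(-5\right) 0 + 0^{2}}{9} = -1 + \frac{0 + 0}{9} = -1 + \frac{1}{9} \cdot 0 = -1 + 0 = -1$)
$w{\left(N \right)} = -250$
$W = \sqrt{289582} \approx 538.13$
$W - w{\left(C{\left(-22,-25 \right)} \right)} = \sqrt{289582} - -250 = \sqrt{289582} + 250 = 250 + \sqrt{289582}$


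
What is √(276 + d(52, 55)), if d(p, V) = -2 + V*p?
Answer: √3134 ≈ 55.982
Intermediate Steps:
√(276 + d(52, 55)) = √(276 + (-2 + 55*52)) = √(276 + (-2 + 2860)) = √(276 + 2858) = √3134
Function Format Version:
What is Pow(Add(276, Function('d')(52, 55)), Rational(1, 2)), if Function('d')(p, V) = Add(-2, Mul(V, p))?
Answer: Pow(3134, Rational(1, 2)) ≈ 55.982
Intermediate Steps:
Pow(Add(276, Function('d')(52, 55)), Rational(1, 2)) = Pow(Add(276, Add(-2, Mul(55, 52))), Rational(1, 2)) = Pow(Add(276, Add(-2, 2860)), Rational(1, 2)) = Pow(Add(276, 2858), Rational(1, 2)) = Pow(3134, Rational(1, 2))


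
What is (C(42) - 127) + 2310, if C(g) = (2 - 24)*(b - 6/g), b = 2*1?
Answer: 14995/7 ≈ 2142.1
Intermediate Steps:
b = 2
C(g) = -44 + 132/g (C(g) = (2 - 24)*(2 - 6/g) = -22*(2 - 6/g) = -44 + 132/g)
(C(42) - 127) + 2310 = ((-44 + 132/42) - 127) + 2310 = ((-44 + 132*(1/42)) - 127) + 2310 = ((-44 + 22/7) - 127) + 2310 = (-286/7 - 127) + 2310 = -1175/7 + 2310 = 14995/7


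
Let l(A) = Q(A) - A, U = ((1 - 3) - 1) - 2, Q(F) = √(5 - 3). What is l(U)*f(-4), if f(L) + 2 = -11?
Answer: -65 - 13*√2 ≈ -83.385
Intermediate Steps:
f(L) = -13 (f(L) = -2 - 11 = -13)
Q(F) = √2
U = -5 (U = (-2 - 1) - 2 = -3 - 2 = -5)
l(A) = √2 - A
l(U)*f(-4) = (√2 - 1*(-5))*(-13) = (√2 + 5)*(-13) = (5 + √2)*(-13) = -65 - 13*√2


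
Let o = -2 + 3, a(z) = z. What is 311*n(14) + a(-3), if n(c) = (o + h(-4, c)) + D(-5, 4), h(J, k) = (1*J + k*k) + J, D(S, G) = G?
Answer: 60020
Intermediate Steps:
o = 1
h(J, k) = k**2 + 2*J (h(J, k) = (J + k**2) + J = k**2 + 2*J)
n(c) = -3 + c**2 (n(c) = (1 + (c**2 + 2*(-4))) + 4 = (1 + (c**2 - 8)) + 4 = (1 + (-8 + c**2)) + 4 = (-7 + c**2) + 4 = -3 + c**2)
311*n(14) + a(-3) = 311*(-3 + 14**2) - 3 = 311*(-3 + 196) - 3 = 311*193 - 3 = 60023 - 3 = 60020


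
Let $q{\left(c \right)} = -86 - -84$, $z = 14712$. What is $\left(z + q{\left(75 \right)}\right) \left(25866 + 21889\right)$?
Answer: $702476050$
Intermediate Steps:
$q{\left(c \right)} = -2$ ($q{\left(c \right)} = -86 + 84 = -2$)
$\left(z + q{\left(75 \right)}\right) \left(25866 + 21889\right) = \left(14712 - 2\right) \left(25866 + 21889\right) = 14710 \cdot 47755 = 702476050$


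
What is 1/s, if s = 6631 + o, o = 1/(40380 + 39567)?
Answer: 79947/530128558 ≈ 0.00015081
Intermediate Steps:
o = 1/79947 ≈ 1.2508e-5
s = 530128558/79947 (s = 6631 + 1/79947 = 530128558/79947 ≈ 6631.0)
1/s = 1/(530128558/79947) = 79947/530128558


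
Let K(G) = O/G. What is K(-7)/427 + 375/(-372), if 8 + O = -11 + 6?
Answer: -372013/370636 ≈ -1.0037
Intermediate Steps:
O = -13 (O = -8 + (-11 + 6) = -8 - 5 = -13)
K(G) = -13/G
K(-7)/427 + 375/(-372) = -13/(-7)/427 + 375/(-372) = -13*(-⅐)*(1/427) + 375*(-1/372) = (13/7)*(1/427) - 125/124 = 13/2989 - 125/124 = -372013/370636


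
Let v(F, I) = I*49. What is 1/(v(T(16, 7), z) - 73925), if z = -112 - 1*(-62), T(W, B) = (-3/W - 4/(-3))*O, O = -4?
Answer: -1/76375 ≈ -1.3093e-5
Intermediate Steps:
T(W, B) = -16/3 + 12/W (T(W, B) = (-3/W - 4/(-3))*(-4) = (-3/W - 4*(-⅓))*(-4) = (-3/W + 4/3)*(-4) = (4/3 - 3/W)*(-4) = -16/3 + 12/W)
z = -50 (z = -112 + 62 = -50)
v(F, I) = 49*I
1/(v(T(16, 7), z) - 73925) = 1/(49*(-50) - 73925) = 1/(-2450 - 73925) = 1/(-76375) = -1/76375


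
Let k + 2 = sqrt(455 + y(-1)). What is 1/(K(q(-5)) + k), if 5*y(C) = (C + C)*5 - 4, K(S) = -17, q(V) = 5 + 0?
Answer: 5/24 + sqrt(11305)/456 ≈ 0.44150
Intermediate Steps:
q(V) = 5
y(C) = -4/5 + 2*C (y(C) = ((C + C)*5 - 4)/5 = ((2*C)*5 - 4)/5 = (10*C - 4)/5 = (-4 + 10*C)/5 = -4/5 + 2*C)
k = -2 + sqrt(11305)/5 (k = -2 + sqrt(455 + (-4/5 + 2*(-1))) = -2 + sqrt(455 + (-4/5 - 2)) = -2 + sqrt(455 - 14/5) = -2 + sqrt(2261/5) = -2 + sqrt(11305)/5 ≈ 19.265)
1/(K(q(-5)) + k) = 1/(-17 + (-2 + sqrt(11305)/5)) = 1/(-19 + sqrt(11305)/5)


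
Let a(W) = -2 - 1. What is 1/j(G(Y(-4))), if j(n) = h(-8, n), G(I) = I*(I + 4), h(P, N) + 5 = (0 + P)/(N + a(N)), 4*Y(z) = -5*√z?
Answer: -13661/63409 + 1280*I/63409 ≈ -0.21544 + 0.020186*I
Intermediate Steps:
Y(z) = -5*√z/4 (Y(z) = (-5*√z)/4 = -5*√z/4)
a(W) = -3
h(P, N) = -5 + P/(-3 + N) (h(P, N) = -5 + (0 + P)/(N - 3) = -5 + P/(-3 + N))
G(I) = I*(4 + I)
j(n) = (7 - 5*n)/(-3 + n) (j(n) = (15 - 8 - 5*n)/(-3 + n) = (7 - 5*n)/(-3 + n))
1/j(G(Y(-4))) = 1/((7 - 5*(-5*I/2)*(4 - 5*I/2))/(-3 + (-5*I/2)*(4 - 5*I/2))) = 1/((7 - (-25)*I*(4 - 5*I/2)/2)/(-3 - 5*I*(4 - 5*I/2)/2)) = 1/((7 + 25*I*(4 - 5*I/2)/2)/(-3 - 5*I*(4 - 5*I/2)/2)) = (-3 - 5*I*(4 - 5*I/2)/2)/(7 + 25*I*(4 - 5*I/2)/2)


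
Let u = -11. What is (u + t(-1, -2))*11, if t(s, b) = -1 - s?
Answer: -121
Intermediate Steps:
(u + t(-1, -2))*11 = (-11 + (-1 - 1*(-1)))*11 = (-11 + (-1 + 1))*11 = (-11 + 0)*11 = -11*11 = -121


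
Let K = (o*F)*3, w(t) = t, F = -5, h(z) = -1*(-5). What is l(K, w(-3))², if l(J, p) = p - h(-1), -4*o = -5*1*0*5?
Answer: 64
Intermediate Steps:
h(z) = 5
o = 0 (o = -(-5)*(1*0)*5/4 = -(-5)*0*5/4 = -(-5)*0/4 = -¼*0 = 0)
K = 0 (K = (0*(-5))*3 = 0*3 = 0)
l(J, p) = -5 + p (l(J, p) = p - 1*5 = p - 5 = -5 + p)
l(K, w(-3))² = (-5 - 3)² = (-8)² = 64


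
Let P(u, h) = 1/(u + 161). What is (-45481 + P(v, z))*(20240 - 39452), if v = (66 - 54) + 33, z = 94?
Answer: 89999430510/103 ≈ 8.7378e+8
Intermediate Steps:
v = 45 (v = 12 + 33 = 45)
P(u, h) = 1/(161 + u)
(-45481 + P(v, z))*(20240 - 39452) = (-45481 + 1/(161 + 45))*(20240 - 39452) = (-45481 + 1/206)*(-19212) = -9369085/206*(-19212) = 89999430510/103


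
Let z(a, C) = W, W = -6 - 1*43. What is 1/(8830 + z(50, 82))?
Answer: 1/8781 ≈ 0.00011388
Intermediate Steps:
W = -49 (W = -6 - 43 = -49)
z(a, C) = -49
1/(8830 + z(50, 82)) = 1/(8830 - 49) = 1/8781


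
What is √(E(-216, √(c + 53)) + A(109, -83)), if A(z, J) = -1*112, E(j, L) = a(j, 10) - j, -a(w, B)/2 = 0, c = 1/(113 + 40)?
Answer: 2*√26 ≈ 10.198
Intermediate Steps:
c = 1/153 ≈ 0.0065359
a(w, B) = 0 (a(w, B) = -2*0 = 0)
E(j, L) = -j (E(j, L) = 0 - j = -j)
A(z, J) = -112
√(E(-216, √(c + 53)) + A(109, -83)) = √(-1*(-216) - 112) = √(216 - 112) = √104 = 2*√26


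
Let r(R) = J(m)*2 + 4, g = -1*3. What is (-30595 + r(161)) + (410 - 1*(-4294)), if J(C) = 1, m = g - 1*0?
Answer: -25885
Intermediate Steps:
g = -3
m = -3 (m = -3 - 1*0 = -3 + 0 = -3)
r(R) = 6 (r(R) = 1*2 + 4 = 2 + 4 = 6)
(-30595 + r(161)) + (410 - 1*(-4294)) = (-30595 + 6) + (410 - 1*(-4294)) = -30589 + (410 + 4294) = -30589 + 4704 = -25885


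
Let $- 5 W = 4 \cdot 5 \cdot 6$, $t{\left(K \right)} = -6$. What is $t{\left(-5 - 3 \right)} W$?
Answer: $144$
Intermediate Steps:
$W = -24$ ($W = - \frac{4 \cdot 5 \cdot 6}{5} = - \frac{20 \cdot 6}{5} = \left(- \frac{1}{5}\right) 120 = -24$)
$t{\left(-5 - 3 \right)} W = \left(-6\right) \left(-24\right) = 144$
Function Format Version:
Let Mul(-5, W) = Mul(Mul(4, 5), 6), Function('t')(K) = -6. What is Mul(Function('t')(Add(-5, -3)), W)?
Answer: 144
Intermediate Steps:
W = -24 (W = Mul(Rational(-1, 5), Mul(Mul(4, 5), 6)) = Mul(Rational(-1, 5), Mul(20, 6)) = Mul(Rational(-1, 5), 120) = -24)
Mul(Function('t')(Add(-5, -3)), W) = Mul(-6, -24) = 144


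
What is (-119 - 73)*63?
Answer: -12096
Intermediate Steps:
(-119 - 73)*63 = -192*63 = -12096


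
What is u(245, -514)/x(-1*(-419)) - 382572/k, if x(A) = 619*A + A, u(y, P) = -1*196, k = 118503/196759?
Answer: -543189042088723/855130815 ≈ -6.3521e+5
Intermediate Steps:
k = 118503/196759 (k = 118503*(1/196759) = 118503/196759 ≈ 0.60227)
u(y, P) = -196
x(A) = 620*A
u(245, -514)/x(-1*(-419)) - 382572/k = -196/(620*(-1*(-419))) - 382572/118503/196759 = -196/(620*419) - 382572*196759/118503 = -196/259780 - 8363831572/13167 = -196*1/259780 - 8363831572/13167 = -49/64945 - 8363831572/13167 = -543189042088723/855130815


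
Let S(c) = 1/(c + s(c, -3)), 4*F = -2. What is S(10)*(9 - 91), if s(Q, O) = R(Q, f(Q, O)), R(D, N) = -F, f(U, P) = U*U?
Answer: -164/21 ≈ -7.8095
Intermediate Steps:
F = -½ (F = (¼)*(-2) = -½ ≈ -0.50000)
f(U, P) = U²
R(D, N) = ½ (R(D, N) = -1*(-½) = ½)
s(Q, O) = ½
S(c) = 1/(½ + c) (S(c) = 1/(c + ½) = 1/(½ + c))
S(10)*(9 - 91) = (2/(1 + 2*10))*(9 - 91) = (2/(1 + 20))*(-82) = (2/21)*(-82) = -164/21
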